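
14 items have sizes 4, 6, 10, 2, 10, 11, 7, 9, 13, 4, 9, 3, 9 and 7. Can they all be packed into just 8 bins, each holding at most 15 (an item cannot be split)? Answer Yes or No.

A valid assignment using 8 bins:
  bin 1: 13 + 2 = 15
  bin 2: 11 + 4 = 15
  bin 3: 10 + 4 = 14
  bin 4: 10 + 3 = 13
  bin 5: 9 + 6 = 15
  bin 6: 9 = 9
  bin 7: 9 = 9
  bin 8: 7 + 7 = 14
Every load is within 15, so 8 bins suffice.

Yes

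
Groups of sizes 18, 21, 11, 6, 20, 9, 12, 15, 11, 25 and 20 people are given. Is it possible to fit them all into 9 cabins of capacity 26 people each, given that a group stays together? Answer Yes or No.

A valid assignment using 8 cabins:
  cabin 1: 25 = 25
  cabin 2: 21 = 21
  cabin 3: 20 + 6 = 26
  cabin 4: 20 = 20
  cabin 5: 18 = 18
  cabin 6: 15 + 11 = 26
  cabin 7: 12 + 11 = 23
  cabin 8: 9 = 9
That uses only 8 ≤ 9, so 9 cabins are enough.

Yes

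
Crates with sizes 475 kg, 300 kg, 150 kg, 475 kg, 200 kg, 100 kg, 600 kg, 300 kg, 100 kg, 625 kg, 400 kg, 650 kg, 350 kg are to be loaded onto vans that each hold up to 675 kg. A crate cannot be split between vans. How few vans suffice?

8

Total = 650 + 625 + 600 + 475 + 475 + 400 + 350 + 300 + 300 + 200 + 150 + 100 + 100 = 4725 kg.
Lower bound: ⌈4725/675⌉ = 7 vans.
A packing using 8 vans:
  van 1: 650 = 650
  van 2: 625 = 625
  van 3: 600 = 600
  van 4: 475 + 200 = 675
  van 5: 475 + 150 = 625
  van 6: 400 + 100 + 100 = 600
  van 7: 350 + 300 = 650
  van 8: 300 = 300
No arrangement into 7 vans stays within capacity, so 8 is optimal.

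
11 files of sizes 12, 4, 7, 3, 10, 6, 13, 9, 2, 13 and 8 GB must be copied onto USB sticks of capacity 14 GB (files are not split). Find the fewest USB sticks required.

7

Total = 13 + 13 + 12 + 10 + 9 + 8 + 7 + 6 + 4 + 3 + 2 = 87 GB.
Lower bound: ⌈87/14⌉ = 7 USB sticks.
A packing using 7 USB sticks:
  USB stick 1: 13 = 13
  USB stick 2: 13 = 13
  USB stick 3: 12 + 2 = 14
  USB stick 4: 10 + 4 = 14
  USB stick 5: 9 + 3 = 12
  USB stick 6: 8 + 6 = 14
  USB stick 7: 7 = 7
This matches the lower bound, so 7 is optimal.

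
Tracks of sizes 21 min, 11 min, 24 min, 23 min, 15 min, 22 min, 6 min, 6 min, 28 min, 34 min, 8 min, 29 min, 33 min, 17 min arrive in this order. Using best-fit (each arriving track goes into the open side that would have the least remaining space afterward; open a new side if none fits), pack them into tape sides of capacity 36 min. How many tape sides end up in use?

  21 → side 1 (new)  [load 21/36]
  11 → side 1  [load 32/36]
  24 → side 2 (new)  [load 24/36]
  23 → side 3 (new)  [load 23/36]
  15 → side 4 (new)  [load 15/36]
  22 → side 5 (new)  [load 22/36]
  6 → side 2  [load 30/36]
  6 → side 2  [load 36/36]
  28 → side 6 (new)  [load 28/36]
  34 → side 7 (new)  [load 34/36]
  8 → side 6  [load 36/36]
  29 → side 8 (new)  [load 29/36]
  33 → side 9 (new)  [load 33/36]
  17 → side 4  [load 32/36]
9 tape sides opened.

9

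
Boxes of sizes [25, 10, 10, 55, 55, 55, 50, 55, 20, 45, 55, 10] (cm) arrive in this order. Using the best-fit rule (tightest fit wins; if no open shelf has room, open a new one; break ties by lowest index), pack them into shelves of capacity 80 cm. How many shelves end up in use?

  25 → shelf 1 (new)  [load 25/80]
  10 → shelf 1  [load 35/80]
  10 → shelf 1  [load 45/80]
  55 → shelf 2 (new)  [load 55/80]
  55 → shelf 3 (new)  [load 55/80]
  55 → shelf 4 (new)  [load 55/80]
  50 → shelf 5 (new)  [load 50/80]
  55 → shelf 6 (new)  [load 55/80]
  20 → shelf 2  [load 75/80]
  45 → shelf 7 (new)  [load 45/80]
  55 → shelf 8 (new)  [load 55/80]
  10 → shelf 3  [load 65/80]
8 shelves opened.

8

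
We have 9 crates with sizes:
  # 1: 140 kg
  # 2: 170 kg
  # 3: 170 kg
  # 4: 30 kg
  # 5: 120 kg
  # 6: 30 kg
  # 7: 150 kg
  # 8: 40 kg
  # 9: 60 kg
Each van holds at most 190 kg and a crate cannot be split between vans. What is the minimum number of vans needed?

Total = 170 + 170 + 150 + 140 + 120 + 60 + 40 + 30 + 30 = 910 kg.
Lower bound: ⌈910/190⌉ = 5 vans.
A packing using 6 vans:
  van 1: 170 = 170
  van 2: 170 = 170
  van 3: 150 + 40 = 190
  van 4: 140 + 30 = 170
  van 5: 120 + 60 = 180
  van 6: 30 = 30
No arrangement into 5 vans stays within capacity, so 6 is optimal.

6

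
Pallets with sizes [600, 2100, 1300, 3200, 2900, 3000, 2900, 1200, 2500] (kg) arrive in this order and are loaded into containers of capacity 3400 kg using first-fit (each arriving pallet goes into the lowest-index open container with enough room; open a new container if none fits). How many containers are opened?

  600 → container 1 (new)  [load 600/3400]
  2100 → container 1  [load 2700/3400]
  1300 → container 2 (new)  [load 1300/3400]
  3200 → container 3 (new)  [load 3200/3400]
  2900 → container 4 (new)  [load 2900/3400]
  3000 → container 5 (new)  [load 3000/3400]
  2900 → container 6 (new)  [load 2900/3400]
  1200 → container 2  [load 2500/3400]
  2500 → container 7 (new)  [load 2500/3400]
7 containers opened.

7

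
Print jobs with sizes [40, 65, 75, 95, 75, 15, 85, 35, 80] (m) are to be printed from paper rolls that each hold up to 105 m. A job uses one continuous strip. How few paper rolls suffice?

7

Total = 95 + 85 + 80 + 75 + 75 + 65 + 40 + 35 + 15 = 565 m.
Lower bound: ⌈565/105⌉ = 6 paper rolls.
A packing using 7 paper rolls:
  roll 1: 95 = 95
  roll 2: 85 + 15 = 100
  roll 3: 80 = 80
  roll 4: 75 = 75
  roll 5: 75 = 75
  roll 6: 65 + 40 = 105
  roll 7: 35 = 35
No arrangement into 6 paper rolls stays within capacity, so 7 is optimal.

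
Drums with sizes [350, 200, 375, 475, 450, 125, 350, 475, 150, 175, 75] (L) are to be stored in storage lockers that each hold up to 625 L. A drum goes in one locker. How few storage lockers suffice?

Total = 475 + 475 + 450 + 375 + 350 + 350 + 200 + 175 + 150 + 125 + 75 = 3200 L.
Lower bound: ⌈3200/625⌉ = 6 storage lockers.
A packing using 6 storage lockers:
  locker 1: 475 + 150 = 625
  locker 2: 475 + 125 = 600
  locker 3: 450 + 175 = 625
  locker 4: 375 + 200 = 575
  locker 5: 350 + 75 = 425
  locker 6: 350 = 350
This matches the lower bound, so 6 is optimal.

6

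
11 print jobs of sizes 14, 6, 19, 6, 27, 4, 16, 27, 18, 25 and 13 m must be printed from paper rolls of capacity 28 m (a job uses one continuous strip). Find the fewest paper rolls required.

Total = 27 + 27 + 25 + 19 + 18 + 16 + 14 + 13 + 6 + 6 + 4 = 175 m.
Lower bound: ⌈175/28⌉ = 7 paper rolls.
A packing using 7 paper rolls:
  roll 1: 27 = 27
  roll 2: 27 = 27
  roll 3: 25 = 25
  roll 4: 19 + 6 = 25
  roll 5: 18 + 6 + 4 = 28
  roll 6: 16 = 16
  roll 7: 14 + 13 = 27
This matches the lower bound, so 7 is optimal.

7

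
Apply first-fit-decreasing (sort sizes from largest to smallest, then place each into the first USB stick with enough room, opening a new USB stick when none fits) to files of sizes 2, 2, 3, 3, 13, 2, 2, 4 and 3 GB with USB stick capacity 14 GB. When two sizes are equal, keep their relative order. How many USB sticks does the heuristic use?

3

Sorted descending: 13, 4, 3, 3, 3, 2, 2, 2, 2.
  13 → USB stick 1 (new)  [load 13/14]
  4 → USB stick 2 (new)  [load 4/14]
  3 → USB stick 2  [load 7/14]
  3 → USB stick 2  [load 10/14]
  3 → USB stick 2  [load 13/14]
  2 → USB stick 3 (new)  [load 2/14]
  2 → USB stick 3  [load 4/14]
  2 → USB stick 3  [load 6/14]
  2 → USB stick 3  [load 8/14]
3 USB sticks opened.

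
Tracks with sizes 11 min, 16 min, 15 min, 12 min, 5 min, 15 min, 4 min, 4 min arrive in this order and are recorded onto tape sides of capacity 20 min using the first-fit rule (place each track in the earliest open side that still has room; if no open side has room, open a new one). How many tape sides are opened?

5

  11 → side 1 (new)  [load 11/20]
  16 → side 2 (new)  [load 16/20]
  15 → side 3 (new)  [load 15/20]
  12 → side 4 (new)  [load 12/20]
  5 → side 1  [load 16/20]
  15 → side 5 (new)  [load 15/20]
  4 → side 1  [load 20/20]
  4 → side 2  [load 20/20]
5 tape sides opened.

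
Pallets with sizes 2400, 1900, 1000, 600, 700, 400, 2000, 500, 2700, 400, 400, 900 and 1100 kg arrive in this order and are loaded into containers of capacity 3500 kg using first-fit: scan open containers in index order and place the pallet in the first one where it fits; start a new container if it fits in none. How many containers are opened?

5

  2400 → container 1 (new)  [load 2400/3500]
  1900 → container 2 (new)  [load 1900/3500]
  1000 → container 1  [load 3400/3500]
  600 → container 2  [load 2500/3500]
  700 → container 2  [load 3200/3500]
  400 → container 3 (new)  [load 400/3500]
  2000 → container 3  [load 2400/3500]
  500 → container 3  [load 2900/3500]
  2700 → container 4 (new)  [load 2700/3500]
  400 → container 3  [load 3300/3500]
  400 → container 4  [load 3100/3500]
  900 → container 5 (new)  [load 900/3500]
  1100 → container 5  [load 2000/3500]
5 containers opened.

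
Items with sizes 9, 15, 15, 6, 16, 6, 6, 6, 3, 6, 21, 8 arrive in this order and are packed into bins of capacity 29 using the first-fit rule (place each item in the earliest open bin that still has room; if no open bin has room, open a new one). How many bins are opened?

5

  9 → bin 1 (new)  [load 9/29]
  15 → bin 1  [load 24/29]
  15 → bin 2 (new)  [load 15/29]
  6 → bin 2  [load 21/29]
  16 → bin 3 (new)  [load 16/29]
  6 → bin 2  [load 27/29]
  6 → bin 3  [load 22/29]
  6 → bin 3  [load 28/29]
  3 → bin 1  [load 27/29]
  6 → bin 4 (new)  [load 6/29]
  21 → bin 4  [load 27/29]
  8 → bin 5 (new)  [load 8/29]
5 bins opened.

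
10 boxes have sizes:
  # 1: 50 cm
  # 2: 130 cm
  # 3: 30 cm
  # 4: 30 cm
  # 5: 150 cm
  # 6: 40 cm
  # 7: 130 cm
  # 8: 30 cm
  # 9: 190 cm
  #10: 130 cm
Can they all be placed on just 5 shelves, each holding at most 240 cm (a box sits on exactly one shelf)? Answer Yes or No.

Yes

A valid assignment using 5 shelves:
  shelf 1: 190 + 50 = 240
  shelf 2: 150 + 40 + 30 = 220
  shelf 3: 130 + 30 + 30 = 190
  shelf 4: 130 = 130
  shelf 5: 130 = 130
Every load is within 240 cm, so 5 shelves suffice.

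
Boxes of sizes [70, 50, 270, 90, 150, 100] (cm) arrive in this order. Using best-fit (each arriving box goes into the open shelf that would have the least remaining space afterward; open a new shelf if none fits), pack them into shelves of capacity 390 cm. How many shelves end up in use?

2

  70 → shelf 1 (new)  [load 70/390]
  50 → shelf 1  [load 120/390]
  270 → shelf 1  [load 390/390]
  90 → shelf 2 (new)  [load 90/390]
  150 → shelf 2  [load 240/390]
  100 → shelf 2  [load 340/390]
2 shelves opened.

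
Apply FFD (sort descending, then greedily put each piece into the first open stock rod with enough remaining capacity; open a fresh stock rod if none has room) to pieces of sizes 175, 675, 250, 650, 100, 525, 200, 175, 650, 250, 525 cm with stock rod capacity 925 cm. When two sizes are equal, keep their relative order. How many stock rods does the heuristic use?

5

Sorted descending: 675, 650, 650, 525, 525, 250, 250, 200, 175, 175, 100.
  675 → stock rod 1 (new)  [load 675/925]
  650 → stock rod 2 (new)  [load 650/925]
  650 → stock rod 3 (new)  [load 650/925]
  525 → stock rod 4 (new)  [load 525/925]
  525 → stock rod 5 (new)  [load 525/925]
  250 → stock rod 1  [load 925/925]
  250 → stock rod 2  [load 900/925]
  200 → stock rod 3  [load 850/925]
  175 → stock rod 4  [load 700/925]
  175 → stock rod 4  [load 875/925]
  100 → stock rod 5  [load 625/925]
5 stock rods opened.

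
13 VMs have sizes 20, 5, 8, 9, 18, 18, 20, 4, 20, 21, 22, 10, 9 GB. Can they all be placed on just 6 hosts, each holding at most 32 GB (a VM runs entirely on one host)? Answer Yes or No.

Total = 184 GB; ⌈184/32⌉ = 6.
7 VMs each exceed half the capacity and cannot share a host, forcing at least 7 hosts.
At least 7 hosts are required, but only 6 are allowed.

No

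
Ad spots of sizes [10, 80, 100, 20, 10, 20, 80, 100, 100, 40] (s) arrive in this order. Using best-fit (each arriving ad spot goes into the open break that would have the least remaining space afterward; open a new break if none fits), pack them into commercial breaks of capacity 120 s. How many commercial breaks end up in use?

  10 → break 1 (new)  [load 10/120]
  80 → break 1  [load 90/120]
  100 → break 2 (new)  [load 100/120]
  20 → break 2  [load 120/120]
  10 → break 1  [load 100/120]
  20 → break 1  [load 120/120]
  80 → break 3 (new)  [load 80/120]
  100 → break 4 (new)  [load 100/120]
  100 → break 5 (new)  [load 100/120]
  40 → break 3  [load 120/120]
5 commercial breaks opened.

5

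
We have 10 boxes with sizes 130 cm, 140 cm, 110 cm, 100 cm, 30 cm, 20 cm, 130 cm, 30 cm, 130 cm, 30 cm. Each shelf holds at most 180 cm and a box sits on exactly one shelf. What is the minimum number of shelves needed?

Total = 140 + 130 + 130 + 130 + 110 + 100 + 30 + 30 + 30 + 20 = 850 cm.
Lower bound: ⌈850/180⌉ = 5 shelves.
Also, 6 boxes each exceed 90 cm, and no two of those can share a shelf, so at least 6 shelves are needed.
A packing using 6 shelves:
  shelf 1: 140 + 30 = 170
  shelf 2: 130 + 30 + 20 = 180
  shelf 3: 130 + 30 = 160
  shelf 4: 130 = 130
  shelf 5: 110 = 110
  shelf 6: 100 = 100
This matches the lower bound, so 6 is optimal.

6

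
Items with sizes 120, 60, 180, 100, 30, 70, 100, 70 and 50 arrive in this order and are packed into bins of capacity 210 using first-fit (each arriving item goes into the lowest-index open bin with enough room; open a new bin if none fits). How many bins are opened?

5

  120 → bin 1 (new)  [load 120/210]
  60 → bin 1  [load 180/210]
  180 → bin 2 (new)  [load 180/210]
  100 → bin 3 (new)  [load 100/210]
  30 → bin 1  [load 210/210]
  70 → bin 3  [load 170/210]
  100 → bin 4 (new)  [load 100/210]
  70 → bin 4  [load 170/210]
  50 → bin 5 (new)  [load 50/210]
5 bins opened.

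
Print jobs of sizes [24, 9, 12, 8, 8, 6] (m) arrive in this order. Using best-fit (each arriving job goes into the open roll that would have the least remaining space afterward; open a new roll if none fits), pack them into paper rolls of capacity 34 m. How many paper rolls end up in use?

  24 → roll 1 (new)  [load 24/34]
  9 → roll 1  [load 33/34]
  12 → roll 2 (new)  [load 12/34]
  8 → roll 2  [load 20/34]
  8 → roll 2  [load 28/34]
  6 → roll 2  [load 34/34]
2 paper rolls opened.

2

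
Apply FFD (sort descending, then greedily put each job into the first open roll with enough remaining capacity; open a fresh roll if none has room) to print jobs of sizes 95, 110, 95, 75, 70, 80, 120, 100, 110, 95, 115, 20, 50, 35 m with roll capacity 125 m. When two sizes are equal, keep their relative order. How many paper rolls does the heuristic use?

11

Sorted descending: 120, 115, 110, 110, 100, 95, 95, 95, 80, 75, 70, 50, 35, 20.
  120 → roll 1 (new)  [load 120/125]
  115 → roll 2 (new)  [load 115/125]
  110 → roll 3 (new)  [load 110/125]
  110 → roll 4 (new)  [load 110/125]
  100 → roll 5 (new)  [load 100/125]
  95 → roll 6 (new)  [load 95/125]
  95 → roll 7 (new)  [load 95/125]
  95 → roll 8 (new)  [load 95/125]
  80 → roll 9 (new)  [load 80/125]
  75 → roll 10 (new)  [load 75/125]
  70 → roll 11 (new)  [load 70/125]
  50 → roll 10  [load 125/125]
  35 → roll 9  [load 115/125]
  20 → roll 5  [load 120/125]
11 paper rolls opened.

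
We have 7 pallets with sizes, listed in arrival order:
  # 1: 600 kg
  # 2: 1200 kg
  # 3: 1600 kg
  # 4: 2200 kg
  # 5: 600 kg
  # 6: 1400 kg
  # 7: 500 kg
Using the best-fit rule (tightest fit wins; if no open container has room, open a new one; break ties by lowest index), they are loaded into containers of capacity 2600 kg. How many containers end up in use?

4

  600 → container 1 (new)  [load 600/2600]
  1200 → container 1  [load 1800/2600]
  1600 → container 2 (new)  [load 1600/2600]
  2200 → container 3 (new)  [load 2200/2600]
  600 → container 1  [load 2400/2600]
  1400 → container 4 (new)  [load 1400/2600]
  500 → container 2  [load 2100/2600]
4 containers opened.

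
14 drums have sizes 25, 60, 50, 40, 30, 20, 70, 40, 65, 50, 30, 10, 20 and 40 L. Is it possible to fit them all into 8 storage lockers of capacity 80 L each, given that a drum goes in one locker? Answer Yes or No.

A valid assignment using 8 storage lockers:
  locker 1: 70 + 10 = 80
  locker 2: 65 = 65
  locker 3: 60 + 20 = 80
  locker 4: 50 + 30 = 80
  locker 5: 50 + 30 = 80
  locker 6: 40 + 40 = 80
  locker 7: 40 + 25 = 65
  locker 8: 20 = 20
Every load is within 80 L, so 8 storage lockers suffice.

Yes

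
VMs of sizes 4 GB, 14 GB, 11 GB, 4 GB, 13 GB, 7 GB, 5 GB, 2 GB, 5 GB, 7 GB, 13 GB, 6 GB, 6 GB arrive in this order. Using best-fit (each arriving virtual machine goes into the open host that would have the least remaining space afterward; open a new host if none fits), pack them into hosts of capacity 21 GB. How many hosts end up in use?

  4 → host 1 (new)  [load 4/21]
  14 → host 1  [load 18/21]
  11 → host 2 (new)  [load 11/21]
  4 → host 2  [load 15/21]
  13 → host 3 (new)  [load 13/21]
  7 → host 3  [load 20/21]
  5 → host 2  [load 20/21]
  2 → host 1  [load 20/21]
  5 → host 4 (new)  [load 5/21]
  7 → host 4  [load 12/21]
  13 → host 5 (new)  [load 13/21]
  6 → host 5  [load 19/21]
  6 → host 4  [load 18/21]
5 hosts opened.

5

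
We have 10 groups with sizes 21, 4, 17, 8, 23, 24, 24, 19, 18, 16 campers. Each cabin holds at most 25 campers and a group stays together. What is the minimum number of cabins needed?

8

Total = 24 + 24 + 23 + 21 + 19 + 18 + 17 + 16 + 8 + 4 = 174 campers.
Lower bound: ⌈174/25⌉ = 7 cabins.
Also, 8 groups each exceed 25/2 campers, and no two of those can share a cabin, so at least 8 cabins are needed.
A packing using 8 cabins:
  cabin 1: 24 = 24
  cabin 2: 24 = 24
  cabin 3: 23 = 23
  cabin 4: 21 + 4 = 25
  cabin 5: 19 = 19
  cabin 6: 18 = 18
  cabin 7: 17 + 8 = 25
  cabin 8: 16 = 16
This matches the lower bound, so 8 is optimal.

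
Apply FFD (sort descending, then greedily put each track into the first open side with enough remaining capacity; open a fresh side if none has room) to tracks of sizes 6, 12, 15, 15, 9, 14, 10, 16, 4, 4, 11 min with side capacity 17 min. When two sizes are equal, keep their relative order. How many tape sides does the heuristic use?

8

Sorted descending: 16, 15, 15, 14, 12, 11, 10, 9, 6, 4, 4.
  16 → side 1 (new)  [load 16/17]
  15 → side 2 (new)  [load 15/17]
  15 → side 3 (new)  [load 15/17]
  14 → side 4 (new)  [load 14/17]
  12 → side 5 (new)  [load 12/17]
  11 → side 6 (new)  [load 11/17]
  10 → side 7 (new)  [load 10/17]
  9 → side 8 (new)  [load 9/17]
  6 → side 6  [load 17/17]
  4 → side 5  [load 16/17]
  4 → side 7  [load 14/17]
8 tape sides opened.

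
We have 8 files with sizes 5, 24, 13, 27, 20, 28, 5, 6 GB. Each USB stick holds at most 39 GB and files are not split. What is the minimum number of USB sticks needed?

Total = 28 + 27 + 24 + 20 + 13 + 6 + 5 + 5 = 128 GB.
Lower bound: ⌈128/39⌉ = 4 USB sticks.
A packing using 4 USB sticks:
  USB stick 1: 28 + 6 + 5 = 39
  USB stick 2: 27 + 5 = 32
  USB stick 3: 24 + 13 = 37
  USB stick 4: 20 = 20
This matches the lower bound, so 4 is optimal.

4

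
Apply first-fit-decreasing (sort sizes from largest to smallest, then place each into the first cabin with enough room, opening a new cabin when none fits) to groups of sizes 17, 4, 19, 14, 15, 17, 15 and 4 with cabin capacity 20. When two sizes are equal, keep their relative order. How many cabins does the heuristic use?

Sorted descending: 19, 17, 17, 15, 15, 14, 4, 4.
  19 → cabin 1 (new)  [load 19/20]
  17 → cabin 2 (new)  [load 17/20]
  17 → cabin 3 (new)  [load 17/20]
  15 → cabin 4 (new)  [load 15/20]
  15 → cabin 5 (new)  [load 15/20]
  14 → cabin 6 (new)  [load 14/20]
  4 → cabin 4  [load 19/20]
  4 → cabin 5  [load 19/20]
6 cabins opened.

6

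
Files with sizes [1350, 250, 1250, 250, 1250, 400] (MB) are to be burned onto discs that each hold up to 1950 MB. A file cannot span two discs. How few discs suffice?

3

Total = 1350 + 1250 + 1250 + 400 + 250 + 250 = 4750 MB.
Lower bound: ⌈4750/1950⌉ = 3 discs.
A packing using 3 discs:
  disc 1: 1350 + 400 = 1750
  disc 2: 1250 + 250 + 250 = 1750
  disc 3: 1250 = 1250
This matches the lower bound, so 3 is optimal.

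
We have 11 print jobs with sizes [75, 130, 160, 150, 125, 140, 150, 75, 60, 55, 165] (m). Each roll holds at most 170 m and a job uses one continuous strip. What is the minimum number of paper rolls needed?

9

Total = 165 + 160 + 150 + 150 + 140 + 130 + 125 + 75 + 75 + 60 + 55 = 1285 m.
Lower bound: ⌈1285/170⌉ = 8 paper rolls.
A packing using 9 paper rolls:
  roll 1: 165 = 165
  roll 2: 160 = 160
  roll 3: 150 = 150
  roll 4: 150 = 150
  roll 5: 140 = 140
  roll 6: 130 = 130
  roll 7: 125 = 125
  roll 8: 75 + 75 = 150
  roll 9: 60 + 55 = 115
No arrangement into 8 paper rolls stays within capacity, so 9 is optimal.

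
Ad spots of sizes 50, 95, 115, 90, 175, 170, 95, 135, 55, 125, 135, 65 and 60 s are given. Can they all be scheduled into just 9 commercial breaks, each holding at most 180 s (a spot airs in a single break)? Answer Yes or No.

Yes

A valid assignment using 9 commercial breaks:
  break 1: 175 = 175
  break 2: 170 = 170
  break 3: 135 = 135
  break 4: 135 = 135
  break 5: 125 + 55 = 180
  break 6: 115 + 65 = 180
  break 7: 95 + 60 = 155
  break 8: 95 + 50 = 145
  break 9: 90 = 90
Every load is within 180 s, so 9 commercial breaks suffice.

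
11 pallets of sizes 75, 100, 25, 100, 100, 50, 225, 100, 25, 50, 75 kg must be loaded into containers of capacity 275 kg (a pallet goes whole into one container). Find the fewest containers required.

Total = 225 + 100 + 100 + 100 + 100 + 75 + 75 + 50 + 50 + 25 + 25 = 925 kg.
Lower bound: ⌈925/275⌉ = 4 containers.
A packing using 4 containers:
  container 1: 225 + 50 = 275
  container 2: 100 + 100 + 75 = 275
  container 3: 100 + 100 + 75 = 275
  container 4: 50 + 25 + 25 = 100
This matches the lower bound, so 4 is optimal.

4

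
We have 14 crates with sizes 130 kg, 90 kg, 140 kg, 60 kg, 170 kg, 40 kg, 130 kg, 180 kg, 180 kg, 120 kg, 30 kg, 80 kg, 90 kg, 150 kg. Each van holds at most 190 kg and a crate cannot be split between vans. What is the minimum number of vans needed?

10

Total = 180 + 180 + 170 + 150 + 140 + 130 + 130 + 120 + 90 + 90 + 80 + 60 + 40 + 30 = 1590 kg.
Lower bound: ⌈1590/190⌉ = 9 vans.
A packing using 10 vans:
  van 1: 180 = 180
  van 2: 180 = 180
  van 3: 170 = 170
  van 4: 150 + 40 = 190
  van 5: 140 + 30 = 170
  van 6: 130 + 60 = 190
  van 7: 130 = 130
  van 8: 120 = 120
  van 9: 90 + 90 = 180
  van 10: 80 = 80
No arrangement into 9 vans stays within capacity, so 10 is optimal.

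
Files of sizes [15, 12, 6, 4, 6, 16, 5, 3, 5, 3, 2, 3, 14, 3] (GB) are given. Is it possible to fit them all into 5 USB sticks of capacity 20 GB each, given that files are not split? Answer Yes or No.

A valid assignment using 5 USB sticks:
  USB stick 1: 16 + 4 = 20
  USB stick 2: 15 + 5 = 20
  USB stick 3: 14 + 6 = 20
  USB stick 4: 12 + 6 + 2 = 20
  USB stick 5: 5 + 3 + 3 + 3 + 3 = 17
Every load is within 20 GB, so 5 USB sticks suffice.

Yes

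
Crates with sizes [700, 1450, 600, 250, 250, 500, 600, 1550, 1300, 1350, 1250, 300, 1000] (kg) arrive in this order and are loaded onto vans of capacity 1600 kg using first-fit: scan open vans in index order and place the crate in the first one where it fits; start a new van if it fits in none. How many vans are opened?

8

  700 → van 1 (new)  [load 700/1600]
  1450 → van 2 (new)  [load 1450/1600]
  600 → van 1  [load 1300/1600]
  250 → van 1  [load 1550/1600]
  250 → van 3 (new)  [load 250/1600]
  500 → van 3  [load 750/1600]
  600 → van 3  [load 1350/1600]
  1550 → van 4 (new)  [load 1550/1600]
  1300 → van 5 (new)  [load 1300/1600]
  1350 → van 6 (new)  [load 1350/1600]
  1250 → van 7 (new)  [load 1250/1600]
  300 → van 5  [load 1600/1600]
  1000 → van 8 (new)  [load 1000/1600]
8 vans opened.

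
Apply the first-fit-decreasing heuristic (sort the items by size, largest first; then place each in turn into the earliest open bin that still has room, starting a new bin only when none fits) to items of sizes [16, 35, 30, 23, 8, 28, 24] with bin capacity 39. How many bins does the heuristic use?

Sorted descending: 35, 30, 28, 24, 23, 16, 8.
  35 → bin 1 (new)  [load 35/39]
  30 → bin 2 (new)  [load 30/39]
  28 → bin 3 (new)  [load 28/39]
  24 → bin 4 (new)  [load 24/39]
  23 → bin 5 (new)  [load 23/39]
  16 → bin 5  [load 39/39]
  8 → bin 2  [load 38/39]
5 bins opened.

5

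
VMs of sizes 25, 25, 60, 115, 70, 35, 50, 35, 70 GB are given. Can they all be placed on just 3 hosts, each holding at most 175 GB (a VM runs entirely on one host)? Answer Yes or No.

Yes

A valid assignment using 3 hosts:
  host 1: 115 + 60 = 175
  host 2: 70 + 70 + 35 = 175
  host 3: 50 + 35 + 25 + 25 = 135
Every load is within 175 GB, so 3 hosts suffice.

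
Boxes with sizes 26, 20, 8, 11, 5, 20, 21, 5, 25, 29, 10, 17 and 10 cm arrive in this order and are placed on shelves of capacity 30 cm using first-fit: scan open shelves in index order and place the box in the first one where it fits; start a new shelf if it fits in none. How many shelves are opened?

  26 → shelf 1 (new)  [load 26/30]
  20 → shelf 2 (new)  [load 20/30]
  8 → shelf 2  [load 28/30]
  11 → shelf 3 (new)  [load 11/30]
  5 → shelf 3  [load 16/30]
  20 → shelf 4 (new)  [load 20/30]
  21 → shelf 5 (new)  [load 21/30]
  5 → shelf 3  [load 21/30]
  25 → shelf 6 (new)  [load 25/30]
  29 → shelf 7 (new)  [load 29/30]
  10 → shelf 4  [load 30/30]
  17 → shelf 8 (new)  [load 17/30]
  10 → shelf 8  [load 27/30]
8 shelves opened.

8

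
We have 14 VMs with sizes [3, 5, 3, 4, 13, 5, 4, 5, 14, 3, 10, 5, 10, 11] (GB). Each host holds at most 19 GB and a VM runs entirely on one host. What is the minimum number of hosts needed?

5

Total = 14 + 13 + 11 + 10 + 10 + 5 + 5 + 5 + 5 + 4 + 4 + 3 + 3 + 3 = 95 GB.
Lower bound: ⌈95/19⌉ = 5 hosts.
A packing using 5 hosts:
  host 1: 14 + 5 = 19
  host 2: 13 + 3 + 3 = 19
  host 3: 11 + 5 + 3 = 19
  host 4: 10 + 5 + 4 = 19
  host 5: 10 + 5 + 4 = 19
This matches the lower bound, so 5 is optimal.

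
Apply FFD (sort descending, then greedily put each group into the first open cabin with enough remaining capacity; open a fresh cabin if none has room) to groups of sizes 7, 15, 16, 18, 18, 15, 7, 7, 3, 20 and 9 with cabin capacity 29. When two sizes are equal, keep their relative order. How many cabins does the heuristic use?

6

Sorted descending: 20, 18, 18, 16, 15, 15, 9, 7, 7, 7, 3.
  20 → cabin 1 (new)  [load 20/29]
  18 → cabin 2 (new)  [load 18/29]
  18 → cabin 3 (new)  [load 18/29]
  16 → cabin 4 (new)  [load 16/29]
  15 → cabin 5 (new)  [load 15/29]
  15 → cabin 6 (new)  [load 15/29]
  9 → cabin 1  [load 29/29]
  7 → cabin 2  [load 25/29]
  7 → cabin 3  [load 25/29]
  7 → cabin 4  [load 23/29]
  3 → cabin 2  [load 28/29]
6 cabins opened.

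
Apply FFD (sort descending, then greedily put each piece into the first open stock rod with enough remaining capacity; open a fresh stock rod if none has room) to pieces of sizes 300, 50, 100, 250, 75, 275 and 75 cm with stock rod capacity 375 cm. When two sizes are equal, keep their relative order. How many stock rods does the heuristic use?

3

Sorted descending: 300, 275, 250, 100, 75, 75, 50.
  300 → stock rod 1 (new)  [load 300/375]
  275 → stock rod 2 (new)  [load 275/375]
  250 → stock rod 3 (new)  [load 250/375]
  100 → stock rod 2  [load 375/375]
  75 → stock rod 1  [load 375/375]
  75 → stock rod 3  [load 325/375]
  50 → stock rod 3  [load 375/375]
3 stock rods opened.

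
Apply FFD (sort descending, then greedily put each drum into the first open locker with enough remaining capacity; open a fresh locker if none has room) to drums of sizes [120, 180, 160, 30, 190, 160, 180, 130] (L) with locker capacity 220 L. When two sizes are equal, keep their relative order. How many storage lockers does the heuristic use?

7

Sorted descending: 190, 180, 180, 160, 160, 130, 120, 30.
  190 → locker 1 (new)  [load 190/220]
  180 → locker 2 (new)  [load 180/220]
  180 → locker 3 (new)  [load 180/220]
  160 → locker 4 (new)  [load 160/220]
  160 → locker 5 (new)  [load 160/220]
  130 → locker 6 (new)  [load 130/220]
  120 → locker 7 (new)  [load 120/220]
  30 → locker 1  [load 220/220]
7 storage lockers opened.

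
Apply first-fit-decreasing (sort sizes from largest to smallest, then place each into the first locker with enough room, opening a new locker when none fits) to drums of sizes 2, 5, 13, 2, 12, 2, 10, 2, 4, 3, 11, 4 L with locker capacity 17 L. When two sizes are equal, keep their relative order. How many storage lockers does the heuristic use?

5

Sorted descending: 13, 12, 11, 10, 5, 4, 4, 3, 2, 2, 2, 2.
  13 → locker 1 (new)  [load 13/17]
  12 → locker 2 (new)  [load 12/17]
  11 → locker 3 (new)  [load 11/17]
  10 → locker 4 (new)  [load 10/17]
  5 → locker 2  [load 17/17]
  4 → locker 1  [load 17/17]
  4 → locker 3  [load 15/17]
  3 → locker 4  [load 13/17]
  2 → locker 3  [load 17/17]
  2 → locker 4  [load 15/17]
  2 → locker 4  [load 17/17]
  2 → locker 5 (new)  [load 2/17]
5 storage lockers opened.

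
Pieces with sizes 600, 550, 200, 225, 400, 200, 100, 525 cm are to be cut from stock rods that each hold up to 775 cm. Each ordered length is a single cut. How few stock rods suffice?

Total = 600 + 550 + 525 + 400 + 225 + 200 + 200 + 100 = 2800 cm.
Lower bound: ⌈2800/775⌉ = 4 stock rods.
A packing using 4 stock rods:
  stock rod 1: 600 + 100 = 700
  stock rod 2: 550 + 225 = 775
  stock rod 3: 525 + 200 = 725
  stock rod 4: 400 + 200 = 600
This matches the lower bound, so 4 is optimal.

4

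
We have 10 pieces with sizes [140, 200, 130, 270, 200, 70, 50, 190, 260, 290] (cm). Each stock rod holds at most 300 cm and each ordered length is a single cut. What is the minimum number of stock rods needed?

7

Total = 290 + 270 + 260 + 200 + 200 + 190 + 140 + 130 + 70 + 50 = 1800 cm.
Lower bound: ⌈1800/300⌉ = 6 stock rods.
A packing using 7 stock rods:
  stock rod 1: 290 = 290
  stock rod 2: 270 = 270
  stock rod 3: 260 = 260
  stock rod 4: 200 + 70 = 270
  stock rod 5: 200 + 50 = 250
  stock rod 6: 190 = 190
  stock rod 7: 140 + 130 = 270
No arrangement into 6 stock rods stays within capacity, so 7 is optimal.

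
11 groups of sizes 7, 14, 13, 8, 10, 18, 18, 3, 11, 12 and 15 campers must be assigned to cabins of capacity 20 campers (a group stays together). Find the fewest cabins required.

8

Total = 18 + 18 + 15 + 14 + 13 + 12 + 11 + 10 + 8 + 7 + 3 = 129 campers.
Lower bound: ⌈129/20⌉ = 7 cabins.
A packing using 8 cabins:
  cabin 1: 18 = 18
  cabin 2: 18 = 18
  cabin 3: 15 + 3 = 18
  cabin 4: 14 = 14
  cabin 5: 13 + 7 = 20
  cabin 6: 12 + 8 = 20
  cabin 7: 11 = 11
  cabin 8: 10 = 10
No arrangement into 7 cabins stays within capacity, so 8 is optimal.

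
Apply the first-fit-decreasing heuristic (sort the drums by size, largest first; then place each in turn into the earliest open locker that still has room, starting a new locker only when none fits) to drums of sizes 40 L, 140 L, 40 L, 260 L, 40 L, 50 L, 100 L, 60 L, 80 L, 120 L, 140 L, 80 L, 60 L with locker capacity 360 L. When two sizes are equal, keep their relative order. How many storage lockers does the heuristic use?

Sorted descending: 260, 140, 140, 120, 100, 80, 80, 60, 60, 50, 40, 40, 40.
  260 → locker 1 (new)  [load 260/360]
  140 → locker 2 (new)  [load 140/360]
  140 → locker 2  [load 280/360]
  120 → locker 3 (new)  [load 120/360]
  100 → locker 1  [load 360/360]
  80 → locker 2  [load 360/360]
  80 → locker 3  [load 200/360]
  60 → locker 3  [load 260/360]
  60 → locker 3  [load 320/360]
  50 → locker 4 (new)  [load 50/360]
  40 → locker 3  [load 360/360]
  40 → locker 4  [load 90/360]
  40 → locker 4  [load 130/360]
4 storage lockers opened.

4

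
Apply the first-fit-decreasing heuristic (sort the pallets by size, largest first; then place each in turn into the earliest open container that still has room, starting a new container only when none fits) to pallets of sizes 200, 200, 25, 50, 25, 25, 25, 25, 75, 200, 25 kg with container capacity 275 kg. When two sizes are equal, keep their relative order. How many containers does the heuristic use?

4

Sorted descending: 200, 200, 200, 75, 50, 25, 25, 25, 25, 25, 25.
  200 → container 1 (new)  [load 200/275]
  200 → container 2 (new)  [load 200/275]
  200 → container 3 (new)  [load 200/275]
  75 → container 1  [load 275/275]
  50 → container 2  [load 250/275]
  25 → container 2  [load 275/275]
  25 → container 3  [load 225/275]
  25 → container 3  [load 250/275]
  25 → container 3  [load 275/275]
  25 → container 4 (new)  [load 25/275]
  25 → container 4  [load 50/275]
4 containers opened.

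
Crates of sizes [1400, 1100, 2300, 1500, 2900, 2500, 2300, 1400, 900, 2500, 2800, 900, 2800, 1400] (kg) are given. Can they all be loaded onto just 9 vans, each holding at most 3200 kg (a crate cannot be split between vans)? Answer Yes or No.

No

Total = 26700 kg; ⌈26700/3200⌉ = 9.
The bound of 9 does not rule out 9, but exhaustive search shows no assignment into 9 vans of capacity 3200 kg exists — the minimum is 10.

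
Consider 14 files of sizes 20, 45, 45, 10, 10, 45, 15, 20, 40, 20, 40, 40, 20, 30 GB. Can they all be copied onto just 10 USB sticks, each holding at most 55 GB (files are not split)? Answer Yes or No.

A valid assignment using 9 USB sticks:
  USB stick 1: 45 + 10 = 55
  USB stick 2: 45 + 10 = 55
  USB stick 3: 45 = 45
  USB stick 4: 40 + 15 = 55
  USB stick 5: 40 = 40
  USB stick 6: 40 = 40
  USB stick 7: 30 + 20 = 50
  USB stick 8: 20 + 20 = 40
  USB stick 9: 20 = 20
That uses only 9 ≤ 10, so 10 USB sticks are enough.

Yes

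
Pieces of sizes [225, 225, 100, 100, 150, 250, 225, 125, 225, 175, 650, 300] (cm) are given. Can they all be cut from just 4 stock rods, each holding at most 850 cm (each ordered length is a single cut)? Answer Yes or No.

Yes

A valid assignment using 4 stock rods:
  stock rod 1: 650 + 175 = 825
  stock rod 2: 300 + 250 + 225 = 775
  stock rod 3: 225 + 225 + 225 + 150 = 825
  stock rod 4: 125 + 100 + 100 = 325
Every load is within 850 cm, so 4 stock rods suffice.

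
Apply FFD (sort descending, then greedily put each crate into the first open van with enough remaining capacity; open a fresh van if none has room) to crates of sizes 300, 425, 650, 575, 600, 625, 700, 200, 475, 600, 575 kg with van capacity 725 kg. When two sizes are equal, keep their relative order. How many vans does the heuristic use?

9

Sorted descending: 700, 650, 625, 600, 600, 575, 575, 475, 425, 300, 200.
  700 → van 1 (new)  [load 700/725]
  650 → van 2 (new)  [load 650/725]
  625 → van 3 (new)  [load 625/725]
  600 → van 4 (new)  [load 600/725]
  600 → van 5 (new)  [load 600/725]
  575 → van 6 (new)  [load 575/725]
  575 → van 7 (new)  [load 575/725]
  475 → van 8 (new)  [load 475/725]
  425 → van 9 (new)  [load 425/725]
  300 → van 9  [load 725/725]
  200 → van 8  [load 675/725]
9 vans opened.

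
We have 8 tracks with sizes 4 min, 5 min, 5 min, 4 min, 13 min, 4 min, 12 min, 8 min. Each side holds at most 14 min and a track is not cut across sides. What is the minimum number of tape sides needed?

Total = 13 + 12 + 8 + 5 + 5 + 4 + 4 + 4 = 55 min.
Lower bound: ⌈55/14⌉ = 4 tape sides.
A packing using 5 tape sides:
  side 1: 13 = 13
  side 2: 12 = 12
  side 3: 8 + 5 = 13
  side 4: 5 + 4 + 4 = 13
  side 5: 4 = 4
No arrangement into 4 tape sides stays within capacity, so 5 is optimal.

5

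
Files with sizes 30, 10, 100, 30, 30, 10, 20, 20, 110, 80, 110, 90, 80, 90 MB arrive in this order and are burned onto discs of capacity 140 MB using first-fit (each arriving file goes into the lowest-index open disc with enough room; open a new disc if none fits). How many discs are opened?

8

  30 → disc 1 (new)  [load 30/140]
  10 → disc 1  [load 40/140]
  100 → disc 1  [load 140/140]
  30 → disc 2 (new)  [load 30/140]
  30 → disc 2  [load 60/140]
  10 → disc 2  [load 70/140]
  20 → disc 2  [load 90/140]
  20 → disc 2  [load 110/140]
  110 → disc 3 (new)  [load 110/140]
  80 → disc 4 (new)  [load 80/140]
  110 → disc 5 (new)  [load 110/140]
  90 → disc 6 (new)  [load 90/140]
  80 → disc 7 (new)  [load 80/140]
  90 → disc 8 (new)  [load 90/140]
8 discs opened.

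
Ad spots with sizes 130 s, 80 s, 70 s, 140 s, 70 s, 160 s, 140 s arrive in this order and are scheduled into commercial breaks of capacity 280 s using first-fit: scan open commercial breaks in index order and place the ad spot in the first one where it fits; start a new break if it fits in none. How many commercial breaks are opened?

  130 → break 1 (new)  [load 130/280]
  80 → break 1  [load 210/280]
  70 → break 1  [load 280/280]
  140 → break 2 (new)  [load 140/280]
  70 → break 2  [load 210/280]
  160 → break 3 (new)  [load 160/280]
  140 → break 4 (new)  [load 140/280]
4 commercial breaks opened.

4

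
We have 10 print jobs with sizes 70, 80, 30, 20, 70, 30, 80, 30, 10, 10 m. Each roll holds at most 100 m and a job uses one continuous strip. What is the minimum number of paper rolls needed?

5

Total = 80 + 80 + 70 + 70 + 30 + 30 + 30 + 20 + 10 + 10 = 430 m.
Lower bound: ⌈430/100⌉ = 5 paper rolls.
A packing using 5 paper rolls:
  roll 1: 80 + 20 = 100
  roll 2: 80 + 10 + 10 = 100
  roll 3: 70 + 30 = 100
  roll 4: 70 + 30 = 100
  roll 5: 30 = 30
This matches the lower bound, so 5 is optimal.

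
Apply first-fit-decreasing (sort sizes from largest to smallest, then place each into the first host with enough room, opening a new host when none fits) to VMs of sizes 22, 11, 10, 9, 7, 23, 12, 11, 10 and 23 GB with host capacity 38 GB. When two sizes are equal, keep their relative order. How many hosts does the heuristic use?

Sorted descending: 23, 23, 22, 12, 11, 11, 10, 10, 9, 7.
  23 → host 1 (new)  [load 23/38]
  23 → host 2 (new)  [load 23/38]
  22 → host 3 (new)  [load 22/38]
  12 → host 1  [load 35/38]
  11 → host 2  [load 34/38]
  11 → host 3  [load 33/38]
  10 → host 4 (new)  [load 10/38]
  10 → host 4  [load 20/38]
  9 → host 4  [load 29/38]
  7 → host 4  [load 36/38]
4 hosts opened.

4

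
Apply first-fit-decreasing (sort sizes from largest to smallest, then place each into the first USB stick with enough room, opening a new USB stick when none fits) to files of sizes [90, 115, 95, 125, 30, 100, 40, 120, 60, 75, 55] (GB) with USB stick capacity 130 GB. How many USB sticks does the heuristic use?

8

Sorted descending: 125, 120, 115, 100, 95, 90, 75, 60, 55, 40, 30.
  125 → USB stick 1 (new)  [load 125/130]
  120 → USB stick 2 (new)  [load 120/130]
  115 → USB stick 3 (new)  [load 115/130]
  100 → USB stick 4 (new)  [load 100/130]
  95 → USB stick 5 (new)  [load 95/130]
  90 → USB stick 6 (new)  [load 90/130]
  75 → USB stick 7 (new)  [load 75/130]
  60 → USB stick 8 (new)  [load 60/130]
  55 → USB stick 7  [load 130/130]
  40 → USB stick 6  [load 130/130]
  30 → USB stick 4  [load 130/130]
8 USB sticks opened.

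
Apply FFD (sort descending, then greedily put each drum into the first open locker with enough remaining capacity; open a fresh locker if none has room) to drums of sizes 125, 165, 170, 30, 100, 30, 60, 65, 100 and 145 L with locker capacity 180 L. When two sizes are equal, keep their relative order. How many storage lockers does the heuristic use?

6

Sorted descending: 170, 165, 145, 125, 100, 100, 65, 60, 30, 30.
  170 → locker 1 (new)  [load 170/180]
  165 → locker 2 (new)  [load 165/180]
  145 → locker 3 (new)  [load 145/180]
  125 → locker 4 (new)  [load 125/180]
  100 → locker 5 (new)  [load 100/180]
  100 → locker 6 (new)  [load 100/180]
  65 → locker 5  [load 165/180]
  60 → locker 6  [load 160/180]
  30 → locker 3  [load 175/180]
  30 → locker 4  [load 155/180]
6 storage lockers opened.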